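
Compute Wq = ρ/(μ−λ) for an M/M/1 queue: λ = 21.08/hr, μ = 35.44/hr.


ρ = 21.08/35.44 = 0.5948
Wq = ρ/(μ−λ) = 0.5948/(35.44 − 21.08) = 0.5948/14.36 = 0.04142 hr

Final: 0.04142 hr


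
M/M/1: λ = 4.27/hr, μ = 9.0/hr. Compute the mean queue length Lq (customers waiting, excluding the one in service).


ρ = 4.27/9.0 = 0.4744
Lq = ρ²/(1−ρ) = 0.2251/0.5256 = 0.4283

Final: 0.4283


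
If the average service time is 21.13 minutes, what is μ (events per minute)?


μ = 1/(service time) in consistent units.
1 minute = 1 min, so μ = 1/21.13 = 0.04733 per minute

Final: 0.04733 /min


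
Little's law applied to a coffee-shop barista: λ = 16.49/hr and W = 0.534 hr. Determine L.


L = λW = 16.49·0.534 = 8.8057

Final: 8.8057


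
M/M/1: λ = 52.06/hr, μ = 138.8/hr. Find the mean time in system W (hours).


W = 1/(μ−λ) = 1/(138.8 − 52.06) = 1/86.74 = 0.01153 hr

Final: 0.01153 hr


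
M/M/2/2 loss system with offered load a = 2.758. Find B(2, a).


B(c,a) = (a^c/c!) / Σ_{k=0}^{c} a^k/k!
a^2/2! = 3.803282
Σ terms (k=0..2): 1.00000 + 2.75800 + 3.80328 = 7.561282
B = 3.803282/7.561282 = 0.502994

Final: 0.502994


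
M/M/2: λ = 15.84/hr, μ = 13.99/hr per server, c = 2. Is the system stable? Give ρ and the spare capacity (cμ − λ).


Total capacity cμ = 2·13.99 = 27.98/hr
ρ = λ/(cμ) = 15.84/27.98 = 0.5661
Stable ⇔ ρ < 1: YES
Spare capacity = cμ − λ = 27.98 − 15.84 = 12.14/hr

Final: ρ = 0.5661; stable; margin = 12.14/hr


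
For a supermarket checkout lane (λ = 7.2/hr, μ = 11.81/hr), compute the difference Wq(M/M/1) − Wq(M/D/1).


ρ = 7.2/11.81 = 0.6097
Wq(M/M/1) = ρ/(μ−λ) = 0.6097/4.61 = 0.13225 hr
Wq(M/D/1) = ρ/(2(μ−λ)) = 0.06612 hr
Savings = 0.13225 − 0.06612 = 0.06612 hr

Final: 0.06612 hr


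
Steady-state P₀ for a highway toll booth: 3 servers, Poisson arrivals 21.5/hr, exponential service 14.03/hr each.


a = λ/μ = 21.5/14.03 = 1.5324; ρ = a/c = 0.5108
Σ_{k=0}^{2} a^k/k! (terms k=0..2) = 1.00000 + 1.53243 + 1.17417 = 3.70660
Tail: a^3/(3!(1−ρ)) = 3.59867/(6·0.4892) = 1.22607
P₀ = 1/(3.70660 + 1.22607) = 1/4.93267 = 0.202730

Final: 0.202730


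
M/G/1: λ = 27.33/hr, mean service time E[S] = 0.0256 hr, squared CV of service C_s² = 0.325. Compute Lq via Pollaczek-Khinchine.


ρ = λ·E[S] = 27.33·0.0256 = 0.6996
Lq = ρ²(1+C_s²)/(2(1−ρ)) = 0.4895·(1+0.325)/(2·0.3004)
= 0.4895·1.3250/0.6007 = 1.07973

Final: 1.07973


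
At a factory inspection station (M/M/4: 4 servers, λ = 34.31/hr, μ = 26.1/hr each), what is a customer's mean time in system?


a = 1.3146; ρ = 0.3286; P₀ = 0.267199
Lq = P₀·a^c·ρ/(c!(1−ρ)²) = 0.02424
Wq = Lq/λ = 0.02424/34.31 = 0.0007065 hr
W = Wq + 1/μ = 0.0007065 + 0.03831 = 0.03902 hr

Final: 0.03902 hr


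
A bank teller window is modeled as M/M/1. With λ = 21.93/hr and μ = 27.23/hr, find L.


ρ = λ/μ = 21.93/27.23 = 0.8054
L = ρ/(1−ρ) = 0.8054/(1 − 0.8054) = 0.8054/0.1946 = 4.1377

Final: 4.1377


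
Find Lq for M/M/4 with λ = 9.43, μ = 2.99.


a = λ/μ = 3.1538; ρ = a/4 = 0.7885
P₀ = 0.029548
Lq = P₀·a^c·ρ / (c!·(1−ρ)²) = 0.029548·98.93775·0.7885/(24·0.04475)
= 2.14624

Final: 2.14624


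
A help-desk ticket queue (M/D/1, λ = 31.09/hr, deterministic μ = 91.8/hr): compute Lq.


ρ = 31.09/91.8 = 0.3387
M/D/1: Lq = ρ²/(2(1−ρ)) = 0.1147/(2·0.6613) = 0.08672

Final: 0.08672


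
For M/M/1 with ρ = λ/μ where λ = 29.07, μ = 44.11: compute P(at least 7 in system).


ρ = 29.07/44.11 = 0.6590
P(N ≥ n) = ρ^n = 0.6590^7 = 0.053995

Final: 0.053995


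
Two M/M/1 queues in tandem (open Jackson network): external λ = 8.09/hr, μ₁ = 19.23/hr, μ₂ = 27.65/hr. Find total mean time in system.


Each node sees arrival rate λ = 8.09/hr (tandem ⇒ throughput preserved).
W₁ = 1/(μ₁−λ) = 1/(19.23−8.09) = 0.08977 hr
W₂ = 1/(μ₂−λ) = 1/(27.65−8.09) = 0.05112 hr
W_total = W₁ + W₂ = 0.08977 + 0.05112 = 0.14089 hr

Final: 0.14089 hr


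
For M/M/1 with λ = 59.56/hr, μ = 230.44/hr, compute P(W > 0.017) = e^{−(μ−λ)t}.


W ~ Exponential(μ−λ) for M/M/1.
μ − λ = 230.44 − 59.56 = 170.8800
P(W > t) = e^{−(μ−λ)t} = e^{−2.9050} = 0.054751

Final: 0.054751


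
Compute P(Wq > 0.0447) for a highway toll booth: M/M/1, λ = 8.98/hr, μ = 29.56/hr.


ρ = 8.98/29.56 = 0.3038
P(Wq > t) = ρ·e^{−(μ−λ)t} = 0.3038·e^{−0.9199}
= 0.3038·0.398549 = 0.121075

Final: 0.121075


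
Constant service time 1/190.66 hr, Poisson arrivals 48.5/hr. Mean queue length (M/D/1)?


ρ = 48.5/190.66 = 0.2544
M/D/1: Lq = ρ²/(2(1−ρ)) = 0.06471/(2·0.7456) = 0.04339

Final: 0.04339


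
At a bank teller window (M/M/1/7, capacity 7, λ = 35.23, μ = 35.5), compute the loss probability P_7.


ρ = λ/μ = 35.23/35.5 = 0.9924
P_K = (1−ρ)ρ^K/(1−ρ^(K+1)) = (0.007606·0.947960)/(1 − 0.940750)
= 0.007210/0.059250 = 0.121685

Final: 0.121685


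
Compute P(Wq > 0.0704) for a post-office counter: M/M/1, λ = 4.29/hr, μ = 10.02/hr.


ρ = 4.29/10.02 = 0.4281
P(Wq > t) = ρ·e^{−(μ−λ)t} = 0.4281·e^{−0.4034}
= 0.4281·0.668050 = 0.286021

Final: 0.286021


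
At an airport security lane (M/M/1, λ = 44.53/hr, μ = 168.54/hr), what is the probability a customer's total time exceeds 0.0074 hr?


W ~ Exponential(μ−λ) for M/M/1.
μ − λ = 168.54 − 44.53 = 124.0100
P(W > t) = e^{−(μ−λ)t} = e^{−0.9177} = 0.399447

Final: 0.399447


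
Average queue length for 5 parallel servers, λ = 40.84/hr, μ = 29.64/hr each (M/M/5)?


a = λ/μ = 1.3779; ρ = a/5 = 0.2756
P₀ = 0.251862
Lq = P₀·a^c·ρ / (c!·(1−ρ)²) = 0.251862·4.96635·0.2756/(120·0.52479)
= 0.005474

Final: 0.005474


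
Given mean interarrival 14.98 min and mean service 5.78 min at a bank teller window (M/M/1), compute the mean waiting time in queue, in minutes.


λ = 60/14.98 = 4.0053 /hr
μ = 60/5.78 = 10.3806 /hr
ρ = λ/μ = 4.0053/10.3806 = 0.3858
Wq = ρ/(μ−λ) = 0.3858/(10.3806−4.0053) = 0.06052 hr
In minutes: 0.06052·60 = 3.631 min

Final: 3.631 min


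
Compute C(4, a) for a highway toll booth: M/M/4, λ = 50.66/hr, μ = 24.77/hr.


a = λ/μ = 2.0452; ρ = a/4 = 0.5113
P₀ = 0.124158 (from M/M/c formula)
C(c,a) = [a^c/(c!(1−ρ))]·P₀ = [17.49672/(24·0.4887)]·0.124158
= 1.49179·0.124158 = 0.185217

Final: 0.185217


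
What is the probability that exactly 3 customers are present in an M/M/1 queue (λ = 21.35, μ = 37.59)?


ρ = 21.35/37.59 = 0.5680
P_n = (1−ρ)·ρ^n = (1 − 0.5680)·0.5680^3 = 0.4320·0.183222 = 0.079157

Final: 0.079157


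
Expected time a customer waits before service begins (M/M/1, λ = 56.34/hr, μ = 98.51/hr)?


ρ = 56.34/98.51 = 0.5719
Wq = ρ/(μ−λ) = 0.5719/(98.51 − 56.34) = 0.5719/42.17 = 0.01356 hr

Final: 0.01356 hr


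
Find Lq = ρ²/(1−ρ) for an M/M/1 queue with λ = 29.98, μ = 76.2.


ρ = 29.98/76.2 = 0.3934
Lq = ρ²/(1−ρ) = 0.1548/0.6066 = 0.2552

Final: 0.2552


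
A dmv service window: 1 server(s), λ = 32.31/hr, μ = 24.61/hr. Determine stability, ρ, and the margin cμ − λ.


Total capacity cμ = 1·24.61 = 24.61/hr
ρ = λ/(cμ) = 32.31/24.61 = 1.3129
Stable ⇔ ρ < 1: NO
Spare capacity = cμ − λ = 24.61 − 32.31 = -7.70/hr

Final: ρ = 1.3129; unstable; margin = -7.70/hr


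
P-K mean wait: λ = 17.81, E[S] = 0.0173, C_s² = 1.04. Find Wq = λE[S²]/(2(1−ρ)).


ρ = λ·E[S] = 17.81·0.0173 = 0.3081
E[S²] = E[S]²(1+C_s²) = 0.0173²·(1+1.04) = 0.0006106
Wq = λ·E[S²]/(2(1−ρ)) = 17.81·0.0006106/(2·0.6919) = 0.007858 hr

Final: 0.007858 hr


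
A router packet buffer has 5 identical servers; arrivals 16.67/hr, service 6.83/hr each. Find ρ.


ρ = λ/(cμ) = 16.67/(5·6.83) = 16.67/34.15 = 0.4881

Final: 0.4881


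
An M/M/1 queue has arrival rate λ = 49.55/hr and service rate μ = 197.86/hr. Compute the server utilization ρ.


ρ = λ/μ = 49.55/197.86 = 0.2504

Final: 0.2504


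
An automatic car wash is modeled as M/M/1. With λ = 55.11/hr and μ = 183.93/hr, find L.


ρ = λ/μ = 55.11/183.93 = 0.2996
L = ρ/(1−ρ) = 0.2996/(1 − 0.2996) = 0.2996/0.7004 = 0.4278

Final: 0.4278


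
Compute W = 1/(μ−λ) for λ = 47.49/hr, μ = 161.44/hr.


W = 1/(μ−λ) = 1/(161.44 − 47.49) = 1/113.95 = 0.008776 hr

Final: 0.008776 hr


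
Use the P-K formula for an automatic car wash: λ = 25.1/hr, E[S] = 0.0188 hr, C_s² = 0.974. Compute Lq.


ρ = λ·E[S] = 25.1·0.0188 = 0.4719
Lq = ρ²(1+C_s²)/(2(1−ρ)) = 0.2227·(1+0.974)/(2·0.5281)
= 0.2227·1.9740/1.0562 = 0.41615

Final: 0.41615


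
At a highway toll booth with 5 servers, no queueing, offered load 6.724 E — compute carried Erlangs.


B(5,6.724) = 0.408036 (Erlang-B)
Carried load = a(1 − B) = 6.724·(1 − 0.408036) = 6.724·0.591964 = 3.9804 E

Final: 3.9804 Erlangs


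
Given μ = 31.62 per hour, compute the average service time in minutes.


Mean service time = 1/μ = 1/31.62 hour = 0.03163 hour
In minutes: 0.03163 × 60 = 1.8975 min

Final: 1.8975 min


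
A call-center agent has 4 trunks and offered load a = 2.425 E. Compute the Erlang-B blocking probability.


B(c,a) = (a^c/c!) / Σ_{k=0}^{c} a^k/k!
a^4/4! = 1.440906
Σ terms (k=0..4): 1.00000 + 2.42500 + 2.94031 + 2.37675 + 1.44091 = 10.182971
B = 1.440906/10.182971 = 0.141502

Final: 0.141502


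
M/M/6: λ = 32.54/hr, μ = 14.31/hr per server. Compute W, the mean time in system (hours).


a = 2.2739; ρ = 0.3790; P₀ = 0.102576
Lq = P₀·a^c·ρ/(c!(1−ρ)²) = 0.01936
Wq = Lq/λ = 0.01936/32.54 = 0.0005948 hr
W = Wq + 1/μ = 0.0005948 + 0.06988 = 0.07048 hr

Final: 0.07048 hr


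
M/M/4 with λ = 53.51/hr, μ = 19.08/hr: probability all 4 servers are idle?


a = λ/μ = 53.51/19.08 = 2.8045; ρ = a/c = 0.7011
Σ_{k=0}^{3} a^k/k! (terms k=0..3) = 1.00000 + 2.80451 + 3.93263 + 3.67636 = 11.41350
Tail: a^4/(4!(1−ρ)) = 61.86234/(24·0.2989) = 8.62439
P₀ = 1/(11.41350 + 8.62439) = 1/20.03789 = 0.049905

Final: 0.049905


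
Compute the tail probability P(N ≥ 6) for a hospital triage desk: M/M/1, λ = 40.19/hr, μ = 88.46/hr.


ρ = 40.19/88.46 = 0.4543
P(N ≥ n) = ρ^n = 0.4543^6 = 0.008795

Final: 0.008795


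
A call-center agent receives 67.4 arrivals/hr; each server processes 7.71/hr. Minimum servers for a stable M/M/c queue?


Stability requires cμ > λ ⇔ c > λ/μ.
λ/μ = 67.4/7.71 = 8.7419
Minimum integer c = ⌊8.7419⌋ + 1 = 9
Check: 9·7.71 = 69.39 > 67.4, while 8·7.71 = 61.68 ≤ 67.4

Final: 9 servers


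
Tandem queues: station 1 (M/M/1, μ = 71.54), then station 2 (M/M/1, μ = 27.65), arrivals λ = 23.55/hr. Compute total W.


Each node sees arrival rate λ = 23.55/hr (tandem ⇒ throughput preserved).
W₁ = 1/(μ₁−λ) = 1/(71.54−23.55) = 0.02084 hr
W₂ = 1/(μ₂−λ) = 1/(27.65−23.55) = 0.24390 hr
W_total = W₁ + W₂ = 0.02084 + 0.24390 = 0.26474 hr

Final: 0.26474 hr


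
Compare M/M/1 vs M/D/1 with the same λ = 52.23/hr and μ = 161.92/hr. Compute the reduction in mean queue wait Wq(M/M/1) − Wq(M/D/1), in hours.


ρ = 52.23/161.92 = 0.3226
Wq(M/M/1) = ρ/(μ−λ) = 0.3226/109.69 = 0.002941 hr
Wq(M/D/1) = ρ/(2(μ−λ)) = 0.001470 hr
Savings = 0.002941 − 0.001470 = 0.001470 hr

Final: 0.001470 hr


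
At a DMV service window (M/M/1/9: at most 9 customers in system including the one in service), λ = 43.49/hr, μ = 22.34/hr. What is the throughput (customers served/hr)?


ρ = 1.9467; P_K = (1−ρ)ρ^9/(1−ρ^10) = 0.486942
λ_eff = λ(1 − P_K) = 43.49·(1 − 0.486942) = 43.49·0.513058 = 22.3129 /hr

Final: 22.3129 /hr


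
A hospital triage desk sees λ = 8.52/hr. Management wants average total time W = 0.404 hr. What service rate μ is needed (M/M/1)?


W = 1/(μ−λ) ⇒ μ − λ = 1/W = 1/0.404 = 2.4752
μ = λ + 1/W = 8.52 + 2.4752 = 10.9952 per hr

Final: 10.9952 /hr


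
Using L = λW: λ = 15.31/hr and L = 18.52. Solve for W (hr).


W = L/λ = 18.52/15.31 = 1.2097 hr

Final: 1.2097 hr


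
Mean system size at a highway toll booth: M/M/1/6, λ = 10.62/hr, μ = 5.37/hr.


ρ = 10.62/5.37 = 1.9777
L = ρ[1 − (K+1)ρ^K + Kρ^(K+1)] / [(1−ρ)(1−ρ^(K+1))]
Numerator: 1.9777·(1 − 7·59.827573 + 6·118.318217) = 577.704845
Denominator: (-0.9777)·(-117.318217) = 114.696581
L = 577.704845/114.696581 = 5.0368

Final: 5.0368


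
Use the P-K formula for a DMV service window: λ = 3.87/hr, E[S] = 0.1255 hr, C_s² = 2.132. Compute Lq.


ρ = λ·E[S] = 3.87·0.1255 = 0.4857
Lq = ρ²(1+C_s²)/(2(1−ρ)) = 0.2359·(1+2.132)/(2·0.5143)
= 0.2359·3.1320/1.0286 = 0.71824

Final: 0.71824


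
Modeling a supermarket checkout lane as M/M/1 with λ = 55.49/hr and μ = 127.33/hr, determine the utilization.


ρ = λ/μ = 55.49/127.33 = 0.4358

Final: 0.4358


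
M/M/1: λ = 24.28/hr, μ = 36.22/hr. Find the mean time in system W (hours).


W = 1/(μ−λ) = 1/(36.22 − 24.28) = 1/11.94 = 0.08375 hr

Final: 0.08375 hr


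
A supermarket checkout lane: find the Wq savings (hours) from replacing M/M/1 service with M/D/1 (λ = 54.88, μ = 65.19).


ρ = 54.88/65.19 = 0.8418
Wq(M/M/1) = ρ/(μ−λ) = 0.8418/10.31 = 0.08165 hr
Wq(M/D/1) = ρ/(2(μ−λ)) = 0.04083 hr
Savings = 0.08165 − 0.04083 = 0.04083 hr

Final: 0.04083 hr


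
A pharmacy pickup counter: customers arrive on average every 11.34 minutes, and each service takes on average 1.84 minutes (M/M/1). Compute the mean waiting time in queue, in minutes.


λ = 60/11.34 = 5.2910 /hr
μ = 60/1.84 = 32.6087 /hr
ρ = λ/μ = 5.2910/32.6087 = 0.1623
Wq = ρ/(μ−λ) = 0.1623/(32.6087−5.2910) = 0.005940 hr
In minutes: 0.005940·60 = 0.3564 min

Final: 0.3564 min


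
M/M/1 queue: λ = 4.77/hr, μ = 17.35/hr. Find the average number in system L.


ρ = λ/μ = 4.77/17.35 = 0.2749
L = ρ/(1−ρ) = 0.2749/(1 − 0.2749) = 0.2749/0.7251 = 0.3792

Final: 0.3792


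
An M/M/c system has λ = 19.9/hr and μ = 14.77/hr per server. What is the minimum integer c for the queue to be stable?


Stability requires cμ > λ ⇔ c > λ/μ.
λ/μ = 19.9/14.77 = 1.3473
Minimum integer c = ⌊1.3473⌋ + 1 = 2
Check: 2·14.77 = 29.54 > 19.9, while 1·14.77 = 14.77 ≤ 19.9

Final: 2 servers


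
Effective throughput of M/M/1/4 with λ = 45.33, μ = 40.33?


ρ = 1.1240; P_K = (1−ρ)ρ^4/(1−ρ^5) = 0.249247
λ_eff = λ(1 − P_K) = 45.33·(1 − 0.249247) = 45.33·0.750753 = 34.0316 /hr

Final: 34.0316 /hr


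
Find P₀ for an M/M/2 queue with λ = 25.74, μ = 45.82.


a = λ/μ = 25.74/45.82 = 0.5618; ρ = a/c = 0.2809
Σ_{k=0}^{1} a^k/k! (terms k=0..1) = 1.00000 + 0.56176 = 1.56176
Tail: a^2/(2!(1−ρ)) = 0.31558/(2·0.7191) = 0.21942
P₀ = 1/(1.56176 + 0.21942) = 1/1.78118 = 0.561424

Final: 0.561424


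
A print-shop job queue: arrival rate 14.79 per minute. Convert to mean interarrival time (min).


Mean interarrival time = 1/λ = 1/14.79 minute = 0.06761 minute
In minutes: 0.06761 × 1 = 0.06761 min

Final: 0.06761 min


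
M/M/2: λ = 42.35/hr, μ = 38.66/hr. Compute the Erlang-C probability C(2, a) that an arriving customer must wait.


a = λ/μ = 1.0954; ρ = a/2 = 0.5477
P₀ = 0.292220 (from M/M/c formula)
C(c,a) = [a^c/(c!(1−ρ))]·P₀ = [1.20001/(2·0.4523)]·0.292220
= 1.32663·0.292220 = 0.387668

Final: 0.387668


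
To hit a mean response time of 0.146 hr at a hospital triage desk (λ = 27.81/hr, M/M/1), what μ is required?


W = 1/(μ−λ) ⇒ μ − λ = 1/W = 1/0.146 = 6.8493
μ = λ + 1/W = 27.81 + 6.8493 = 34.6593 per hr

Final: 34.6593 /hr


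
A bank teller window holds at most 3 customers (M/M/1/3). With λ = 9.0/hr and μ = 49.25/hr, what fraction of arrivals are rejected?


ρ = λ/μ = 9.0/49.25 = 0.1827
P_K = (1−ρ)ρ^K/(1−ρ^(K+1)) = (0.8173·0.006103)/(1 − 0.001115)
= 0.004987/0.998885 = 0.004993

Final: 0.004993


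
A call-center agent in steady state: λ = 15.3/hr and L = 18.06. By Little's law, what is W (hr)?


W = L/λ = 18.06/15.3 = 1.1804 hr

Final: 1.1804 hr


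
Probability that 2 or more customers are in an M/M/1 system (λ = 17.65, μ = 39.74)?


ρ = 17.65/39.74 = 0.4441
P(N ≥ n) = ρ^n = 0.4441^2 = 0.197258

Final: 0.197258


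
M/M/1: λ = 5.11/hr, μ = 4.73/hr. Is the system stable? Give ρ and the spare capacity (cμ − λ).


Total capacity cμ = 1·4.73 = 4.73/hr
ρ = λ/(cμ) = 5.11/4.73 = 1.0803
Stable ⇔ ρ < 1: NO
Spare capacity = cμ − λ = 4.73 − 5.11 = -0.38/hr

Final: ρ = 1.0803; unstable; margin = -0.38/hr


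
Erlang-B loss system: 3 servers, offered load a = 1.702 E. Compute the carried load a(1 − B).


B(3,1.702) = 0.165267 (Erlang-B)
Carried load = a(1 − B) = 1.702·(1 − 0.165267) = 1.702·0.834733 = 1.4207 E

Final: 1.4207 Erlangs


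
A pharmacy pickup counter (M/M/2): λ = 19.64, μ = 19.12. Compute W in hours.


a = 1.0272; ρ = 0.5136; P₀ = 0.321355
Lq = P₀·a^c·ρ/(c!(1−ρ)²) = 0.36804
Wq = Lq/λ = 0.36804/19.64 = 0.01874 hr
W = Wq + 1/μ = 0.01874 + 0.05230 = 0.07104 hr

Final: 0.07104 hr


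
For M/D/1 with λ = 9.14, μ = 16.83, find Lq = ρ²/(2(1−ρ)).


ρ = 9.14/16.83 = 0.5431
M/D/1: Lq = ρ²/(2(1−ρ)) = 0.2949/(2·0.4569) = 0.32274

Final: 0.32274


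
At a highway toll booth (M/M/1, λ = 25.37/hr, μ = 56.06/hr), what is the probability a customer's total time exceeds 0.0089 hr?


W ~ Exponential(μ−λ) for M/M/1.
μ − λ = 56.06 − 25.37 = 30.6900
P(W > t) = e^{−(μ−λ)t} = e^{−0.2731} = 0.760985

Final: 0.760985


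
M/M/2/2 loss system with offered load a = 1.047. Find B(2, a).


B(c,a) = (a^c/c!) / Σ_{k=0}^{c} a^k/k!
a^2/2! = 0.548104
Σ terms (k=0..2): 1.00000 + 1.04700 + 0.54810 = 2.595104
B = 0.548104/2.595104 = 0.211207

Final: 0.211207


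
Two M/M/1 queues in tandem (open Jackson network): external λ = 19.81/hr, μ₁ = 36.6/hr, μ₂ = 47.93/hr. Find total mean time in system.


Each node sees arrival rate λ = 19.81/hr (tandem ⇒ throughput preserved).
W₁ = 1/(μ₁−λ) = 1/(36.6−19.81) = 0.05956 hr
W₂ = 1/(μ₂−λ) = 1/(47.93−19.81) = 0.03556 hr
W_total = W₁ + W₂ = 0.05956 + 0.03556 = 0.09512 hr

Final: 0.09512 hr


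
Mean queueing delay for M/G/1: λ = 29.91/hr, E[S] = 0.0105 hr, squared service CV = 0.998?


ρ = λ·E[S] = 29.91·0.0105 = 0.3141
E[S²] = E[S]²(1+C_s²) = 0.0105²·(1+0.998) = 0.0002203
Wq = λ·E[S²]/(2(1−ρ)) = 29.91·0.0002203/(2·0.6859) = 0.004803 hr

Final: 0.004803 hr


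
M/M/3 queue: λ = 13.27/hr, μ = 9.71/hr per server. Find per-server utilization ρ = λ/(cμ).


ρ = λ/(cμ) = 13.27/(3·9.71) = 13.27/29.13 = 0.4555

Final: 0.4555


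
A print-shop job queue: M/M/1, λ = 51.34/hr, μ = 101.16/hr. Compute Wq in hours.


ρ = 51.34/101.16 = 0.5075
Wq = ρ/(μ−λ) = 0.5075/(101.16 − 51.34) = 0.5075/49.82 = 0.01019 hr

Final: 0.01019 hr


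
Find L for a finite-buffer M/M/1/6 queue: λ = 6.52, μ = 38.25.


ρ = 6.52/38.25 = 0.1705
L = ρ[1 − (K+1)ρ^K + Kρ^(K+1)] / [(1−ρ)(1−ρ^(K+1))]
Numerator: 0.1705·(1 − 7·0.00002453 + 6·0.000004181) = 0.170433
Denominator: (0.8295)·(0.999996) = 0.829539
L = 0.170433/0.829539 = 0.2055

Final: 0.2055


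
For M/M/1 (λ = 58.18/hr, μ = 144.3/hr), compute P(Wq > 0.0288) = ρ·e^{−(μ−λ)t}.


ρ = 58.18/144.3 = 0.4032
P(Wq > t) = ρ·e^{−(μ−λ)t} = 0.4032·e^{−2.4803}
= 0.4032·0.083722 = 0.033756

Final: 0.033756


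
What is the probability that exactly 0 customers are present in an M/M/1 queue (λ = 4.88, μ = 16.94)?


ρ = 4.88/16.94 = 0.2881
P_n = (1−ρ)·ρ^n = (1 − 0.2881)·0.2881^0 = 0.7119·1.000000 = 0.711924

Final: 0.711924


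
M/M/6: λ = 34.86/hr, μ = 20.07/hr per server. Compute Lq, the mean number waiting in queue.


a = λ/μ = 1.7369; ρ = a/6 = 0.2895
P₀ = 0.175952
Lq = P₀·a^c·ρ / (c!·(1−ρ)²) = 0.175952·27.45871·0.2895/(720·0.50483)
= 0.003848

Final: 0.003848


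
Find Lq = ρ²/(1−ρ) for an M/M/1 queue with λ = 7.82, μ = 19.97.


ρ = 7.82/19.97 = 0.3916
Lq = ρ²/(1−ρ) = 0.1533/0.6084 = 0.2520

Final: 0.2520


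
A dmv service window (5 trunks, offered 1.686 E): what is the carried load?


B(5,1.686) = 0.021195 (Erlang-B)
Carried load = a(1 − B) = 1.686·(1 − 0.021195) = 1.686·0.978805 = 1.6503 E

Final: 1.6503 Erlangs


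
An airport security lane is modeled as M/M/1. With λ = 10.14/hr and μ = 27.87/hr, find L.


ρ = λ/μ = 10.14/27.87 = 0.3638
L = ρ/(1−ρ) = 0.3638/(1 − 0.3638) = 0.3638/0.6362 = 0.5719

Final: 0.5719


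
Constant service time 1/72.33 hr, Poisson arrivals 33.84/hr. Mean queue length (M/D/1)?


ρ = 33.84/72.33 = 0.4679
M/D/1: Lq = ρ²/(2(1−ρ)) = 0.2189/(2·0.5321) = 0.20567

Final: 0.20567


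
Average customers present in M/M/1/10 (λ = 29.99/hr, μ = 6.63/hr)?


ρ = 29.99/6.63 = 4.5234
L = ρ[1 − (K+1)ρ^K + Kρ^(K+1)] / [(1−ρ)(1−ρ^(K+1))]
Numerator: 4.5234·(1 − 11·3586157.617072 + 10·16221548.557466) = 555325023.541183
Denominator: (-3.5234)·(-16221547.557466) = 57154653.234148
L = 555325023.541183/57154653.234148 = 9.7162

Final: 9.7162


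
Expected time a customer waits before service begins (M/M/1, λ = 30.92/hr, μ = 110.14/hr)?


ρ = 30.92/110.14 = 0.2807
Wq = ρ/(μ−λ) = 0.2807/(110.14 − 30.92) = 0.2807/79.22 = 0.003544 hr

Final: 0.003544 hr


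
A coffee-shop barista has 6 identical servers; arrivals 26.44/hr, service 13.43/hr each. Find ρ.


ρ = λ/(cμ) = 26.44/(6·13.43) = 26.44/80.58 = 0.3281

Final: 0.3281


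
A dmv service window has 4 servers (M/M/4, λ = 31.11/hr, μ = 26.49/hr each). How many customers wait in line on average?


a = λ/μ = 1.1744; ρ = a/4 = 0.2936
P₀ = 0.308054
Lq = P₀·a^c·ρ / (c!·(1−ρ)²) = 0.308054·1.90227·0.2936/(24·0.49900)
= 0.01437

Final: 0.01437


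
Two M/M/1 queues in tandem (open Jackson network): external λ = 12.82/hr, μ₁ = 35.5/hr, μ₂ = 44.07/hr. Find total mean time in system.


Each node sees arrival rate λ = 12.82/hr (tandem ⇒ throughput preserved).
W₁ = 1/(μ₁−λ) = 1/(35.5−12.82) = 0.04409 hr
W₂ = 1/(μ₂−λ) = 1/(44.07−12.82) = 0.03200 hr
W_total = W₁ + W₂ = 0.04409 + 0.03200 = 0.07609 hr

Final: 0.07609 hr


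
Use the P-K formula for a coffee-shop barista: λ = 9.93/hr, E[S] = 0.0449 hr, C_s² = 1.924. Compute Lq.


ρ = λ·E[S] = 9.93·0.0449 = 0.4459
Lq = ρ²(1+C_s²)/(2(1−ρ)) = 0.1988·(1+1.924)/(2·0.5541)
= 0.1988·2.9240/1.1083 = 0.52447

Final: 0.52447


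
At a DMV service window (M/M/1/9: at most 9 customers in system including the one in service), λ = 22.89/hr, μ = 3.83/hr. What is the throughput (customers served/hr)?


ρ = 5.9765; P_K = (1−ρ)ρ^9/(1−ρ^10) = 0.832678
λ_eff = λ(1 − P_K) = 22.89·(1 − 0.832678) = 22.89·0.167322 = 3.8300 /hr

Final: 3.8300 /hr


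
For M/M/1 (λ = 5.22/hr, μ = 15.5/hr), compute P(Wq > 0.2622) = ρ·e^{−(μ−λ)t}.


ρ = 5.22/15.5 = 0.3368
P(Wq > t) = ρ·e^{−(μ−λ)t} = 0.3368·e^{−2.6954}
= 0.3368·0.067514 = 0.022737

Final: 0.022737


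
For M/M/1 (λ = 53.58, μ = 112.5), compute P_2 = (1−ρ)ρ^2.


ρ = 53.58/112.5 = 0.4763
P_n = (1−ρ)·ρ^n = (1 − 0.4763)·0.4763^2 = 0.5237·0.226830 = 0.118798

Final: 0.118798


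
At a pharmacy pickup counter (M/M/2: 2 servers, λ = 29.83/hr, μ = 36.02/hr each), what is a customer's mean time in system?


a = 0.8282; ρ = 0.4141; P₀ = 0.414352
Lq = P₀·a^c·ρ/(c!(1−ρ)²) = 0.17138
Wq = Lq/λ = 0.17138/29.83 = 0.005745 hr
W = Wq + 1/μ = 0.005745 + 0.02776 = 0.03351 hr

Final: 0.03351 hr


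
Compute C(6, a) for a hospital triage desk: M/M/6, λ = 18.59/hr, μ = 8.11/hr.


a = λ/μ = 2.2922; ρ = a/6 = 0.3820
P₀ = 0.100700 (from M/M/c formula)
C(c,a) = [a^c/(c!(1−ρ))]·P₀ = [145.06118/(720·0.6180)]·0.100700
= 0.32603·0.100700 = 0.032831

Final: 0.032831


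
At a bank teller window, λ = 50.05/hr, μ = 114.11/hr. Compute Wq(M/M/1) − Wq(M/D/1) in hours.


ρ = 50.05/114.11 = 0.4386
Wq(M/M/1) = ρ/(μ−λ) = 0.4386/64.06 = 0.006847 hr
Wq(M/D/1) = ρ/(2(μ−λ)) = 0.003423 hr
Savings = 0.006847 − 0.003423 = 0.003423 hr

Final: 0.003423 hr


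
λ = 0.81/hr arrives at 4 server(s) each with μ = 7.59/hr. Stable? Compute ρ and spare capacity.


Total capacity cμ = 4·7.59 = 30.36/hr
ρ = λ/(cμ) = 0.81/30.36 = 0.02668
Stable ⇔ ρ < 1: YES
Spare capacity = cμ − λ = 30.36 − 0.81 = 29.55/hr

Final: ρ = 0.02668; stable; margin = 29.55/hr


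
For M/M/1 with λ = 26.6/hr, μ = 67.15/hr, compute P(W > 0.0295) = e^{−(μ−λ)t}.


W ~ Exponential(μ−λ) for M/M/1.
μ − λ = 67.15 − 26.6 = 40.5500
P(W > t) = e^{−(μ−λ)t} = e^{−1.1962} = 0.302333

Final: 0.302333


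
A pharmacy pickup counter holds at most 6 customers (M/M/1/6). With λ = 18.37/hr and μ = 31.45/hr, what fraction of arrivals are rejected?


ρ = λ/μ = 18.37/31.45 = 0.5841
P_K = (1−ρ)ρ^K/(1−ρ^(K+1)) = (0.4159·0.039713)/(1 − 0.023196)
= 0.016517/0.976804 = 0.016909

Final: 0.016909


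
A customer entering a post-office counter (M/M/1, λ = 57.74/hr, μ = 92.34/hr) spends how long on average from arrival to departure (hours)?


W = 1/(μ−λ) = 1/(92.34 − 57.74) = 1/34.60 = 0.02890 hr

Final: 0.02890 hr


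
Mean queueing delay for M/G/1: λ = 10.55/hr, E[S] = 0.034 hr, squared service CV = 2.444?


ρ = λ·E[S] = 10.55·0.034 = 0.3587
E[S²] = E[S]²(1+C_s²) = 0.034²·(1+2.444) = 0.003981
Wq = λ·E[S²]/(2(1−ρ)) = 10.55·0.003981/(2·0.6413) = 0.03275 hr

Final: 0.03275 hr


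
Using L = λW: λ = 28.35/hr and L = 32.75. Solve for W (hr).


W = L/λ = 32.75/28.35 = 1.1552 hr

Final: 1.1552 hr


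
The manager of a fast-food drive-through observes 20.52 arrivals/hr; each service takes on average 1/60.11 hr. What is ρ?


ρ = λ/μ = 20.52/60.11 = 0.3414

Final: 0.3414


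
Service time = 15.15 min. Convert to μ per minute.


μ = 1/(service time) in consistent units.
1 minute = 1 min, so μ = 1/15.15 = 0.06601 per minute

Final: 0.06601 /min


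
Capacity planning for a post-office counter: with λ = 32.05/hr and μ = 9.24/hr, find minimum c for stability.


Stability requires cμ > λ ⇔ c > λ/μ.
λ/μ = 32.05/9.24 = 3.4686
Minimum integer c = ⌊3.4686⌋ + 1 = 4
Check: 4·9.24 = 36.96 > 32.05, while 3·9.24 = 27.72 ≤ 32.05

Final: 4 servers


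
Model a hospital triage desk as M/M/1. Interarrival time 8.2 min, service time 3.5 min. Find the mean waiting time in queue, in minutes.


λ = 60/8.2 = 7.3171 /hr
μ = 60/3.5 = 17.1429 /hr
ρ = λ/μ = 7.3171/17.1429 = 0.4268
Wq = ρ/(μ−λ) = 0.4268/(17.1429−7.3171) = 0.04344 hr
In minutes: 0.04344·60 = 2.606 min

Final: 2.606 min


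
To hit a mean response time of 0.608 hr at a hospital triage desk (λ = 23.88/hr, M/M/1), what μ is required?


W = 1/(μ−λ) ⇒ μ − λ = 1/W = 1/0.608 = 1.6447
μ = λ + 1/W = 23.88 + 1.6447 = 25.5247 per hr

Final: 25.5247 /hr


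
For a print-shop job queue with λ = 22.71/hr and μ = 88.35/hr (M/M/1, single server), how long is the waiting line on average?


ρ = 22.71/88.35 = 0.2570
Lq = ρ²/(1−ρ) = 0.06607/0.7430 = 0.08893

Final: 0.08893


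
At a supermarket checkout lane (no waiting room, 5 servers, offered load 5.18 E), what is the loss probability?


B(c,a) = (a^c/c!) / Σ_{k=0}^{c} a^k/k!
a^5/5! = 31.079037
Σ terms (k=0..5): 1.00000 + 5.18000 + 13.41620 + 23.16531 + 29.99907 + 31.07904 = 103.839613
B = 31.079037/103.839613 = 0.299298

Final: 0.299298


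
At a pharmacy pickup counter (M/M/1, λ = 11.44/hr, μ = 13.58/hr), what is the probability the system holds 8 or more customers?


ρ = 11.44/13.58 = 0.8424
P(N ≥ n) = ρ^n = 0.8424^8 = 0.253635

Final: 0.253635


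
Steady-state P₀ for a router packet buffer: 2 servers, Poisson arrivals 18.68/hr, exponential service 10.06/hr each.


a = λ/μ = 18.68/10.06 = 1.8569; ρ = a/c = 0.9284
Σ_{k=0}^{1} a^k/k! (terms k=0..1) = 1.00000 + 1.85686 = 2.85686
Tail: a^2/(2!(1−ρ)) = 3.44792/(2·0.07157) = 24.08759
P₀ = 1/(2.85686 + 24.08759) = 1/26.94444 = 0.037113

Final: 0.037113


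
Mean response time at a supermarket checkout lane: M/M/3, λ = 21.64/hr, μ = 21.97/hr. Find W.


a = 0.9850; ρ = 0.3283; P₀ = 0.369386
Lq = P₀·a^c·ρ/(c!(1−ρ)²) = 0.04282
Wq = Lq/λ = 0.04282/21.64 = 0.001979 hr
W = Wq + 1/μ = 0.001979 + 0.04552 = 0.04750 hr

Final: 0.04750 hr


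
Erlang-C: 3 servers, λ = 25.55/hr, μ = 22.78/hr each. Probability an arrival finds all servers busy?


a = λ/μ = 1.1216; ρ = a/3 = 0.3739
P₀ = 0.319881 (from M/M/c formula)
C(c,a) = [a^c/(c!(1−ρ))]·P₀ = [1.41095/(6·0.6261)]·0.319881
= 0.37557·0.319881 = 0.120138

Final: 0.120138


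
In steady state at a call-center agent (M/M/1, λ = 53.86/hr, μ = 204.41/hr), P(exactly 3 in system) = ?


ρ = 53.86/204.41 = 0.2635
P_n = (1−ρ)·ρ^n = (1 − 0.2635)·0.2635^3 = 0.7365·0.018293 = 0.013473

Final: 0.013473


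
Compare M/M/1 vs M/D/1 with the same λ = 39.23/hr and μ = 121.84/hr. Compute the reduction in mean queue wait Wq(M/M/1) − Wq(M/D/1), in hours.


ρ = 39.23/121.84 = 0.3220
Wq(M/M/1) = ρ/(μ−λ) = 0.3220/82.61 = 0.003898 hr
Wq(M/D/1) = ρ/(2(μ−λ)) = 0.001949 hr
Savings = 0.003898 − 0.001949 = 0.001949 hr

Final: 0.001949 hr


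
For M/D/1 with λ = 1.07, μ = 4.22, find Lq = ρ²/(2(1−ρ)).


ρ = 1.07/4.22 = 0.2536
M/D/1: Lq = ρ²/(2(1−ρ)) = 0.06429/(2·0.7464) = 0.04306

Final: 0.04306


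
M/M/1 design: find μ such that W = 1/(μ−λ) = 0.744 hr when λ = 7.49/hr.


W = 1/(μ−λ) ⇒ μ − λ = 1/W = 1/0.744 = 1.3441
μ = λ + 1/W = 7.49 + 1.3441 = 8.8341 per hr

Final: 8.8341 /hr


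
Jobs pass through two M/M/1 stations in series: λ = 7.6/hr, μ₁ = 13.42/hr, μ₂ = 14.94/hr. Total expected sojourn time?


Each node sees arrival rate λ = 7.6/hr (tandem ⇒ throughput preserved).
W₁ = 1/(μ₁−λ) = 1/(13.42−7.6) = 0.17182 hr
W₂ = 1/(μ₂−λ) = 1/(14.94−7.6) = 0.13624 hr
W_total = W₁ + W₂ = 0.17182 + 0.13624 = 0.30806 hr

Final: 0.30806 hr


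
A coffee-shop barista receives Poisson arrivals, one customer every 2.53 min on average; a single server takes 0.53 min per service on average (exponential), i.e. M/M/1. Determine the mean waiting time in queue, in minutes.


λ = 60/2.53 = 23.7154 /hr
μ = 60/0.53 = 113.2075 /hr
ρ = λ/μ = 23.7154/113.2075 = 0.2095
Wq = ρ/(μ−λ) = 0.2095/(113.2075−23.7154) = 0.002341 hr
In minutes: 0.002341·60 = 0.1404 min

Final: 0.1404 min


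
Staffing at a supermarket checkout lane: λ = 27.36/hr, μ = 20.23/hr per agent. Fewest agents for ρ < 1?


Stability requires cμ > λ ⇔ c > λ/μ.
λ/μ = 27.36/20.23 = 1.3524
Minimum integer c = ⌊1.3524⌋ + 1 = 2
Check: 2·20.23 = 40.46 > 27.36, while 1·20.23 = 20.23 ≤ 27.36

Final: 2 servers


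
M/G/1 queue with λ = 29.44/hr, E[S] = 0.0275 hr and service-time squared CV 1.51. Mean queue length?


ρ = λ·E[S] = 29.44·0.0275 = 0.8096
Lq = ρ²(1+C_s²)/(2(1−ρ)) = 0.6555·(1+1.51)/(2·0.1904)
= 0.6555·2.5100/0.3808 = 4.32034

Final: 4.32034


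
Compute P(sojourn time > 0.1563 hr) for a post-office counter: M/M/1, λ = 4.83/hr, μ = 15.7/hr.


W ~ Exponential(μ−λ) for M/M/1.
μ − λ = 15.7 − 4.83 = 10.8700
P(W > t) = e^{−(μ−λ)t} = e^{−1.6990} = 0.182870

Final: 0.182870


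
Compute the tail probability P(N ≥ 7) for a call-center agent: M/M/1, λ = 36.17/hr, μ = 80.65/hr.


ρ = 36.17/80.65 = 0.4485
P(N ≥ n) = ρ^n = 0.4485^7 = 0.003649

Final: 0.003649


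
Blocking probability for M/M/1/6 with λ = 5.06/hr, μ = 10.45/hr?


ρ = λ/μ = 5.06/10.45 = 0.4842
P_K = (1−ρ)ρ^K/(1−ρ^(K+1)) = (0.5158·0.012889)/(1 − 0.006241)
= 0.006648/0.993759 = 0.006690

Final: 0.006690


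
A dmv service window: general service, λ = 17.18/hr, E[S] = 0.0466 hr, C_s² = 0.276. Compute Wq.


ρ = λ·E[S] = 17.18·0.0466 = 0.8006
E[S²] = E[S]²(1+C_s²) = 0.0466²·(1+0.276) = 0.002771
Wq = λ·E[S²]/(2(1−ρ)) = 17.18·0.002771/(2·0.1994) = 0.11936 hr

Final: 0.11936 hr


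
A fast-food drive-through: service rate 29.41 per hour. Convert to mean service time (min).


Mean service time = 1/μ = 1/29.41 hour = 0.03400 hour
In minutes: 0.03400 × 60 = 2.0401 min

Final: 2.0401 min


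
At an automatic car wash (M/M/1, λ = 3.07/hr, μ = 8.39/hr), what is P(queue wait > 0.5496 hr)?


ρ = 3.07/8.39 = 0.3659
P(Wq > t) = ρ·e^{−(μ−λ)t} = 0.3659·e^{−2.9239}
= 0.3659·0.053725 = 0.019659

Final: 0.019659


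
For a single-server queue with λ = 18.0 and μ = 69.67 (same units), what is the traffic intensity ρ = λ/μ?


ρ = λ/μ = 18.0/69.67 = 0.2584

Final: 0.2584


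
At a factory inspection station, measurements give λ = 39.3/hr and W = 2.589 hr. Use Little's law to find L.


L = λW = 39.3·2.589 = 101.7477

Final: 101.7477


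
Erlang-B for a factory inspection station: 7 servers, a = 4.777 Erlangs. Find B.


B(c,a) = (a^c/c!) / Σ_{k=0}^{c} a^k/k!
a^7/7! = 11.263054
Σ terms (k=0..7): 1.00000 + 4.77700 + 11.40986 + 18.16831 + 21.69750 + 20.72979 + 16.50437 + 11.26305 = 105.549890
B = 11.263054/105.549890 = 0.106708

Final: 0.106708


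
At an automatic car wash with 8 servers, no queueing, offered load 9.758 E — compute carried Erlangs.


B(8,9.758) = 0.326854 (Erlang-B)
Carried load = a(1 − B) = 9.758·(1 − 0.326854) = 9.758·0.673146 = 6.5686 E

Final: 6.5686 Erlangs


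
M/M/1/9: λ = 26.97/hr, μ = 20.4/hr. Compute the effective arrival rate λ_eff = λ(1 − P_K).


ρ = 1.3221; P_K = (1−ρ)ρ^9/(1−ρ^10) = 0.259513
λ_eff = λ(1 − P_K) = 26.97·(1 − 0.259513) = 26.97·0.740487 = 19.9709 /hr

Final: 19.9709 /hr


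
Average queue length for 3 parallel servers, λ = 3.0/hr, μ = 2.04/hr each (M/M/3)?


a = λ/μ = 1.4706; ρ = a/3 = 0.4902
P₀ = 0.217788
Lq = P₀·a^c·ρ / (c!·(1−ρ)²) = 0.217788·3.18034·0.4902/(6·0.25990)
= 0.21773

Final: 0.21773


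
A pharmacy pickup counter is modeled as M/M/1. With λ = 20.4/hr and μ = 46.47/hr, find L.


ρ = λ/μ = 20.4/46.47 = 0.4390
L = ρ/(1−ρ) = 0.4390/(1 − 0.4390) = 0.4390/0.5610 = 0.7825

Final: 0.7825


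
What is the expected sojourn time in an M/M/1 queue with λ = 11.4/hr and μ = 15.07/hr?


W = 1/(μ−λ) = 1/(15.07 − 11.4) = 1/3.67 = 0.2725 hr

Final: 0.2725 hr


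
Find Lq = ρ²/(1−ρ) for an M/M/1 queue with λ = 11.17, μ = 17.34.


ρ = 11.17/17.34 = 0.6442
Lq = ρ²/(1−ρ) = 0.4150/0.3558 = 1.1662

Final: 1.1662


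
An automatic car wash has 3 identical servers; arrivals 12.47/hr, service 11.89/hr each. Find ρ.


ρ = λ/(cμ) = 12.47/(3·11.89) = 12.47/35.67 = 0.3496

Final: 0.3496


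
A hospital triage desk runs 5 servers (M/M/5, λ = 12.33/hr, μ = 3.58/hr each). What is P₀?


a = λ/μ = 12.33/3.58 = 3.4441; ρ = a/c = 0.6888
Σ_{k=0}^{4} a^k/k! (terms k=0..4) = 1.00000 + 3.44413 + 5.93103 + 6.80909 + 5.86285 = 23.04710
Tail: a^5/(5!(1−ρ)) = 484.61879/(120·0.3112) = 12.97827
P₀ = 1/(23.04710 + 12.97827) = 1/36.02537 = 0.027758

Final: 0.027758


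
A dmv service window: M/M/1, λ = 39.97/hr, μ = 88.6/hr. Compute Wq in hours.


ρ = 39.97/88.6 = 0.4511
Wq = ρ/(μ−λ) = 0.4511/(88.6 − 39.97) = 0.4511/48.63 = 0.009277 hr

Final: 0.009277 hr


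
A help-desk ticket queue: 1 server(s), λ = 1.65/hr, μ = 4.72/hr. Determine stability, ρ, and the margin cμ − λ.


Total capacity cμ = 1·4.72 = 4.72/hr
ρ = λ/(cμ) = 1.65/4.72 = 0.3496
Stable ⇔ ρ < 1: YES
Spare capacity = cμ − λ = 4.72 − 1.65 = 3.07/hr

Final: ρ = 0.3496; stable; margin = 3.07/hr


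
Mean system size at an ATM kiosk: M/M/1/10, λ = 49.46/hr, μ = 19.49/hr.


ρ = 49.46/19.49 = 2.5377
L = ρ[1 − (K+1)ρ^K + Kρ^(K+1)] / [(1−ρ)(1−ρ^(K+1))]
Numerator: 2.5377·(1 − 11·11077.014624 + 10·28110.269026) = 404147.149495
Denominator: (-1.5377)·(-28109.269026) = 43223.950369
L = 404147.149495/43223.950369 = 9.3501

Final: 9.3501


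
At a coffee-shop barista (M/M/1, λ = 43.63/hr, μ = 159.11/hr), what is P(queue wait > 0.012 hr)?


ρ = 43.63/159.11 = 0.2742
P(Wq > t) = ρ·e^{−(μ−λ)t} = 0.2742·e^{−1.3858}
= 0.2742·0.250134 = 0.068590

Final: 0.068590


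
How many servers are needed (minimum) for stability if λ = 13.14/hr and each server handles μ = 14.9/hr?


Stability requires cμ > λ ⇔ c > λ/μ.
λ/μ = 13.14/14.9 = 0.8819
Minimum integer c = ⌊0.8819⌋ + 1 = 1
Check: 1·14.9 = 14.90 > 13.14, while 0·14.9 = 0.00 ≤ 13.14

Final: 1 servers


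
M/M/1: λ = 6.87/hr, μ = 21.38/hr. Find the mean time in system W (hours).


W = 1/(μ−λ) = 1/(21.38 − 6.87) = 1/14.51 = 0.06892 hr

Final: 0.06892 hr


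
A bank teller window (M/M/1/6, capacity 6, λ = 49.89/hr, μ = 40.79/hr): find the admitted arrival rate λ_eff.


ρ = 1.2231; P_K = (1−ρ)ρ^6/(1−ρ^7) = 0.241342
λ_eff = λ(1 − P_K) = 49.89·(1 − 0.241342) = 49.89·0.758658 = 37.8495 /hr

Final: 37.8495 /hr


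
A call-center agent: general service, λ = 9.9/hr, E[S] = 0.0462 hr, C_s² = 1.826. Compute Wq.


ρ = λ·E[S] = 9.9·0.0462 = 0.4574
E[S²] = E[S]²(1+C_s²) = 0.0462²·(1+1.826) = 0.006032
Wq = λ·E[S²]/(2(1−ρ)) = 9.9·0.006032/(2·0.5426) = 0.05503 hr

Final: 0.05503 hr


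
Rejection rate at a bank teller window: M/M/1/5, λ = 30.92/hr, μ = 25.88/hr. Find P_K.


ρ = λ/μ = 30.92/25.88 = 1.1947
P_K = (1−ρ)ρ^K/(1−ρ^(K+1)) = (-0.1947·2.434311)/(1 − 2.908381)
= -0.474070/-1.908381 = 0.248415

Final: 0.248415


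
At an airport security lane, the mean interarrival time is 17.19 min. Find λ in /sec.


λ = 1/(interarrival time) in consistent units.
1 second = 0.0166667 min, so λ = 0.0166667/17.19 = 0.0009696 per second

Final: 0.0009696 /sec


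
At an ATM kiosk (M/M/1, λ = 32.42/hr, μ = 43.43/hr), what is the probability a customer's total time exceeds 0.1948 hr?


W ~ Exponential(μ−λ) for M/M/1.
μ − λ = 43.43 − 32.42 = 11.0100
P(W > t) = e^{−(μ−λ)t} = e^{−2.1447} = 0.117098

Final: 0.117098


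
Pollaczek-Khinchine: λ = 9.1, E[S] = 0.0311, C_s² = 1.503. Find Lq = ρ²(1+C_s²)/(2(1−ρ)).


ρ = λ·E[S] = 9.1·0.0311 = 0.2830
Lq = ρ²(1+C_s²)/(2(1−ρ)) = 0.08009·(1+1.503)/(2·0.7170)
= 0.08009·2.5030/1.4340 = 0.13980

Final: 0.13980


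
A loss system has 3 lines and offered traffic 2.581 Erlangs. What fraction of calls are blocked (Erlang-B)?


B(c,a) = (a^c/c!) / Σ_{k=0}^{c} a^k/k!
a^3/3! = 2.865581
Σ terms (k=0..3): 1.00000 + 2.58100 + 3.33078 + 2.86558 = 9.777362
B = 2.865581/9.777362 = 0.293083

Final: 0.293083


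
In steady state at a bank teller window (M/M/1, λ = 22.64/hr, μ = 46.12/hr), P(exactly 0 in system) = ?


ρ = 22.64/46.12 = 0.4909
P_n = (1−ρ)·ρ^n = (1 − 0.4909)·0.4909^0 = 0.5091·1.000000 = 0.509107

Final: 0.509107


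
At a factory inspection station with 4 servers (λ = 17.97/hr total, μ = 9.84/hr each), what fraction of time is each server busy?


ρ = λ/(cμ) = 17.97/(4·9.84) = 17.97/39.36 = 0.4566

Final: 0.4566


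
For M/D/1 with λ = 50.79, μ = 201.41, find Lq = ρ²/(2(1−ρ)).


ρ = 50.79/201.41 = 0.2522
M/D/1: Lq = ρ²/(2(1−ρ)) = 0.06359/(2·0.7478) = 0.04252

Final: 0.04252


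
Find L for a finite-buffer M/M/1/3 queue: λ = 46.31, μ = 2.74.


ρ = 46.31/2.74 = 16.9015
L = ρ[1 − (K+1)ρ^K + Kρ^(K+1)] / [(1−ρ)(1−ρ^(K+1))]
Numerator: 16.9015·(1 − 4·4828.059955 + 3·81601.261498) = 3811153.191218
Denominator: (-15.9015)·(-81600.261498) = 1297563.282292
L = 3811153.191218/1297563.282292 = 2.9372

Final: 2.9372
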